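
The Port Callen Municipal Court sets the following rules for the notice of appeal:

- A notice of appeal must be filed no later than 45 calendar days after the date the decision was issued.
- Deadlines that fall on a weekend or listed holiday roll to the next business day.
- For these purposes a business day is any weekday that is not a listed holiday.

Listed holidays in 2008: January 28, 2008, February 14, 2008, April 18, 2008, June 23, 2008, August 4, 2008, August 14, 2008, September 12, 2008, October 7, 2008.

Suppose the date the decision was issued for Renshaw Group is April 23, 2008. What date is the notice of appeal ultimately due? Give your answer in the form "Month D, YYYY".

45 calendar days after April 23, 2008 is June 7, 2008.
June 7, 2008 is a Saturday; the next business day is June 9, 2008 (Monday).
Deadline: June 9, 2008.

June 9, 2008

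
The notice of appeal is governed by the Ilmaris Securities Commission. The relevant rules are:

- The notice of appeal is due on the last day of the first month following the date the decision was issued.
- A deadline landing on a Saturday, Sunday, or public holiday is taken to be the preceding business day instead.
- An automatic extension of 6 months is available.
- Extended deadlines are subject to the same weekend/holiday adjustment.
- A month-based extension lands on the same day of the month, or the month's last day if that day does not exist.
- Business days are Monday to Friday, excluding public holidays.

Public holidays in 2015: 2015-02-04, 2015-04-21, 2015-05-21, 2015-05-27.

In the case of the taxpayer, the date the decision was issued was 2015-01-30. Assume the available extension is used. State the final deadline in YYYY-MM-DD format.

2015-08-27

1 month after 2015-01-30 falls in February 2015; the last day of that month is 2015-02-28.
2015-02-28 falls on a Saturday. Rolling to the preceding business day gives 2015-02-27, a Friday.
The 6 months extension carries 2015-02-27 to 2015-08-27.
2015-08-27 is a Thursday and not a listed holiday, so it stands.
The final due date is 2015-08-27.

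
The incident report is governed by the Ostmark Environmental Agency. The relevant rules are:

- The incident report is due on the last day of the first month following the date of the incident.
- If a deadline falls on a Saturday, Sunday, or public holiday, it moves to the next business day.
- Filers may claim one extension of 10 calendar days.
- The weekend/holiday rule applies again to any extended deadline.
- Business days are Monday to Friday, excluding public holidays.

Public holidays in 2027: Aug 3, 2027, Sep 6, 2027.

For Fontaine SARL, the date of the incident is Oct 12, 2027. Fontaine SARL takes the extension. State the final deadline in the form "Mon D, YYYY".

The first month after Oct 12, 2027 is November 2027, whose last day is Nov 30, 2027.
Nov 30, 2027 falls on a Tuesday, which is a business day, so no adjustment is needed.
Add the 10 calendar-day extension to Nov 30, 2027: Dec 10, 2027.
Dec 10, 2027 falls on a Friday, which is a business day, so no adjustment is needed.
So the filing is due Dec 10, 2027.

Dec 10, 2027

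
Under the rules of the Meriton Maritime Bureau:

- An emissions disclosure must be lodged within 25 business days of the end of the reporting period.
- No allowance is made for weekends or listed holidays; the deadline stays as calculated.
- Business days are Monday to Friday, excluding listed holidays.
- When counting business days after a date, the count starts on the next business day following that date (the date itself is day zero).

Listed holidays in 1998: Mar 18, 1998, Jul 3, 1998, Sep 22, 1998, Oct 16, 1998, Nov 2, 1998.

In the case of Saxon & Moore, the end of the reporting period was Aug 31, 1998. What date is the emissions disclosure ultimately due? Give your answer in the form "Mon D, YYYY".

Counting 25 business days after Aug 31, 1998 (skipping weekends and listed holidays) reaches Oct 6, 1998.
No adjustment is made for weekends or holidays, so Oct 6, 1998 stands.
The final due date is Oct 6, 1998.

Oct 6, 1998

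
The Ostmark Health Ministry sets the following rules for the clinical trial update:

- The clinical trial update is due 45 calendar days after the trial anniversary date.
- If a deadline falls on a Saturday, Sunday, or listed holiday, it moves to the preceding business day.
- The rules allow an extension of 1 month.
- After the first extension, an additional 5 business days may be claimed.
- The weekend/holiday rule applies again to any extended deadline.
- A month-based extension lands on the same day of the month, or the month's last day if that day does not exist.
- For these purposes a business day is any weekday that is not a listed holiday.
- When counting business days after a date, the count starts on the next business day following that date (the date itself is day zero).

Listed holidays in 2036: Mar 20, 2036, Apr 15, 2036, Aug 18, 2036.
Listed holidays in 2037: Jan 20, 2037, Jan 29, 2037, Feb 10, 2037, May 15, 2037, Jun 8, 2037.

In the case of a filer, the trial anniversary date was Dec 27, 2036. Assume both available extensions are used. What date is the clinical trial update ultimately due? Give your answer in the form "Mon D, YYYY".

Mar 16, 2037

45 calendar days after Dec 27, 2036 is Feb 10, 2037.
Because Feb 10, 2037 is a listed holiday, the deadline becomes Feb 9, 2037 (Monday).
Applying the 1 month extension: 1 month after Feb 9, 2037 is Mar 9, 2037.
Mar 9, 2037 is a Monday and not a listed holiday, so it stands.
Counting 5 further business days from Mar 9, 2037 reaches Mar 16, 2037.
Mar 16, 2037 (Monday) is already a business day.
Final deadline: Mar 16, 2037.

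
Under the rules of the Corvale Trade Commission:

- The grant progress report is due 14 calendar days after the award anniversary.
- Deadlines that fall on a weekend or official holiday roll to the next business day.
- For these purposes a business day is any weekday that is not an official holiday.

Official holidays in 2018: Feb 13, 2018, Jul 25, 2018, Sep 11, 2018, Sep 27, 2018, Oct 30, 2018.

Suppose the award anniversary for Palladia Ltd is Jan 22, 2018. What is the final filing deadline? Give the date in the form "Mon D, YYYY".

Adding 14 calendar days to Jan 22, 2018 gives Feb 5, 2018.
Feb 5, 2018 (Monday) is already a business day.
Final deadline: Feb 5, 2018.

Feb 5, 2018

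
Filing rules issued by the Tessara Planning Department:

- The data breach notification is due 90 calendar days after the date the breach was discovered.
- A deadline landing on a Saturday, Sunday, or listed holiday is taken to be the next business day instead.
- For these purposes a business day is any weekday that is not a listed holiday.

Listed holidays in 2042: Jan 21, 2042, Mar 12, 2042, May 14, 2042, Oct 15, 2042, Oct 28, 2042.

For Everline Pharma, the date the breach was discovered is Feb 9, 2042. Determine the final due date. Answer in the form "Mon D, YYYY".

May 12, 2042

From Feb 9, 2042, 90 calendar days later is May 10, 2042.
Because May 10, 2042 is a Saturday, the deadline becomes May 12, 2042 (Monday).
Deadline: May 12, 2042.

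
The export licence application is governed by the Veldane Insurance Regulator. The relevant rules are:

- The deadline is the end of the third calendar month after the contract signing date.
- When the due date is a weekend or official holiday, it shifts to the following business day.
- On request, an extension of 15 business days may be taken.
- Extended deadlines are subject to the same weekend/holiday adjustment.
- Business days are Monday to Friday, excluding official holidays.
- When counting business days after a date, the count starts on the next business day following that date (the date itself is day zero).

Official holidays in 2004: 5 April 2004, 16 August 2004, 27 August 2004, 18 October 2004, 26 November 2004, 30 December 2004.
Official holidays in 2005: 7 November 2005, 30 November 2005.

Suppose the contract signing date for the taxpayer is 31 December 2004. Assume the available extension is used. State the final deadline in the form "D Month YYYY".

21 April 2005

3 months after 31 December 2004 is March 2005; that month ends on 31 March 2005.
Since 31 March 2005 is a Thursday and not a holiday, the date is unchanged.
The 15-business-day extension runs from 31 March 2005 to 21 April 2005.
21 April 2005 is a Thursday and not a listed holiday, so it stands.
So the filing is due 21 April 2005.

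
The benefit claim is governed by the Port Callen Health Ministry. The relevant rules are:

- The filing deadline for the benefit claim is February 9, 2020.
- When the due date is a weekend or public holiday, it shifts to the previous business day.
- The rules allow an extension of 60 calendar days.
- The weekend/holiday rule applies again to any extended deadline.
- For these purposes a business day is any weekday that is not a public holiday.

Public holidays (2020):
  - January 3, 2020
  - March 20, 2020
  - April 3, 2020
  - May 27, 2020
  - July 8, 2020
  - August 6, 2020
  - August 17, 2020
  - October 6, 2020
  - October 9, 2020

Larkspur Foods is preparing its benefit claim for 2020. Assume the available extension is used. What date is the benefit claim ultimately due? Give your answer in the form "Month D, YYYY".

The statutory due date is February 9, 2020.
February 9, 2020 is a Sunday, so it moves to the preceding business day, February 7, 2020 (Friday).
The 60-calendar-day extension moves the deadline from February 7, 2020 to April 7, 2020.
Since April 7, 2020 is a Tuesday and not a holiday, the date is unchanged.
Deadline: April 7, 2020.

April 7, 2020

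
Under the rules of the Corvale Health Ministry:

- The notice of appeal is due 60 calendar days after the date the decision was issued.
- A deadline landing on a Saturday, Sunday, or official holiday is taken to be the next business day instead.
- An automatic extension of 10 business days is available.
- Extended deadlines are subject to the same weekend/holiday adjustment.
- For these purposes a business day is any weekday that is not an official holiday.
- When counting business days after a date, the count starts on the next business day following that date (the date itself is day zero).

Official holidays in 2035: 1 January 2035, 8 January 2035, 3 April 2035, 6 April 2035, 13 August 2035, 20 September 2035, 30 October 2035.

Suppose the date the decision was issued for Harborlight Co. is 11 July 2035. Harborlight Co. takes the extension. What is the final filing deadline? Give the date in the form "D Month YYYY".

From 11 July 2035, 60 calendar days later is 9 September 2035.
Because 9 September 2035 is a Sunday, the deadline becomes 10 September 2035 (Monday).
Counting 10 further business days from 10 September 2035 reaches 25 September 2035.
25 September 2035 falls on a Tuesday, which is a business day, so no adjustment is needed.
Final deadline: 25 September 2035.

25 September 2035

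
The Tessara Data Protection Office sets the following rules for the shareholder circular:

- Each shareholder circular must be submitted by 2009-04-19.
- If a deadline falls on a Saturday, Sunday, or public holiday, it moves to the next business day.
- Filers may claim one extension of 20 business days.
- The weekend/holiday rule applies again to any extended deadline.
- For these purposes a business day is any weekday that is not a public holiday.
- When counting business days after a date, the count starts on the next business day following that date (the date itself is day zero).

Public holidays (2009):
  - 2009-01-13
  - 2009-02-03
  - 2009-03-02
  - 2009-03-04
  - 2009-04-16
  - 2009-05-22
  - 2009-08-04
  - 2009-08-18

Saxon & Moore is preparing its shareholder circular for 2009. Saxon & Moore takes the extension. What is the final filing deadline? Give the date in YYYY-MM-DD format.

The stated deadline is 2009-04-19.
2009-04-19 is a Sunday, so it moves to the next business day, 2009-04-20 (Monday).
Applying the 20-business-day extension: 20 business days after 2009-04-20 is 2009-05-18.
2009-05-18 (Monday) is already a business day.
Final deadline: 2009-05-18.

2009-05-18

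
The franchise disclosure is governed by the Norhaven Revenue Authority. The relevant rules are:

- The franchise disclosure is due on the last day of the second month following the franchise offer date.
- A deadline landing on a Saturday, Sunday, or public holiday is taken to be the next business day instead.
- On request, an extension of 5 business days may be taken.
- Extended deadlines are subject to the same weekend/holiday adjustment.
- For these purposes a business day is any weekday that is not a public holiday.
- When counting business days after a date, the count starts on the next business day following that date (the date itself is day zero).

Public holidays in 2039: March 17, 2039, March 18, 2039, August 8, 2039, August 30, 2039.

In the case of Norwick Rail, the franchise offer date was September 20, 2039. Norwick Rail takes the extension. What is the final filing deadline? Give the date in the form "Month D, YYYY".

December 7, 2039

2 months after September 20, 2039 is November 2039; that month ends on November 30, 2039.
November 30, 2039 (Wednesday) is already a business day.
The 5-business-day extension runs from November 30, 2039 to December 7, 2039.
December 7, 2039 (Wednesday) is already a business day.
Deadline: December 7, 2039.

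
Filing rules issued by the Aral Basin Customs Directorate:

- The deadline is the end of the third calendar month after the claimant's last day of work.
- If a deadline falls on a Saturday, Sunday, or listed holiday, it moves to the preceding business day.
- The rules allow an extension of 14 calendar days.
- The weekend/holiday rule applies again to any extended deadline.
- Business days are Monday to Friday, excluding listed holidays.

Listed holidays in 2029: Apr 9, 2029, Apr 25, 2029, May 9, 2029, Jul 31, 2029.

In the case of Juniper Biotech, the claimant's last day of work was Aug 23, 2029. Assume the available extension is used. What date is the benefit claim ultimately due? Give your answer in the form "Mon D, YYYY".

Dec 14, 2029

3 months after Aug 23, 2029 is November 2029; that month ends on Nov 30, 2029.
Nov 30, 2029 falls on a Friday, which is a business day, so no adjustment is needed.
The 14-calendar-day extension moves the deadline from Nov 30, 2029 to Dec 14, 2029.
Since Dec 14, 2029 is a Friday and not a holiday, the date is unchanged.
Final deadline: Dec 14, 2029.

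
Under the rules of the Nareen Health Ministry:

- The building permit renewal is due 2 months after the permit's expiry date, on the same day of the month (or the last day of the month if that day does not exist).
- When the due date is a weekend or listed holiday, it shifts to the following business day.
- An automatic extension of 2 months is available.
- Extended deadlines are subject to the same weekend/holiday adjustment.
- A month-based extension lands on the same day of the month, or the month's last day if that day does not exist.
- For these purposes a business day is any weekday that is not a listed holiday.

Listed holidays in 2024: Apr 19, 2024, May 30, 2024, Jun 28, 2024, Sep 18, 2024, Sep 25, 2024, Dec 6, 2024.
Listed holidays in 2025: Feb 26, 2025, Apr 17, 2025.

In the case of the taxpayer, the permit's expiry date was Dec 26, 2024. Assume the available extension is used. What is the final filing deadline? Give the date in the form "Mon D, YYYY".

Moving 2 months forward from Dec 26, 2024 on the corresponding day gives Feb 26, 2025.
Feb 26, 2025 is a listed holiday, so it moves to the next business day, Feb 27, 2025 (Thursday).
Applying the 2 months extension: 2 months after Feb 27, 2025 is Apr 27, 2025.
Apr 27, 2025 is a Sunday; the next business day is Apr 28, 2025 (Monday).
The final due date is Apr 28, 2025.

Apr 28, 2025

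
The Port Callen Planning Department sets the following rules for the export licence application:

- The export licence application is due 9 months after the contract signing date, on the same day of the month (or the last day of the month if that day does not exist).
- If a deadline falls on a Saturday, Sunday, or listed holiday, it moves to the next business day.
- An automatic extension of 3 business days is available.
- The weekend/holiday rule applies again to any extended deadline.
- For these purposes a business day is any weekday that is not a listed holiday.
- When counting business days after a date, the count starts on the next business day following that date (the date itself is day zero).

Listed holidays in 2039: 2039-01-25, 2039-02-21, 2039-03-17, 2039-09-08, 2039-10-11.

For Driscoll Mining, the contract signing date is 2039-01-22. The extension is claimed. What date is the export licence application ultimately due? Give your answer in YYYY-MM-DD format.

2039-10-27

9 months from 2039-01-22 is 2039-10-22.
2039-10-22 is a Saturday, so it moves to the next business day, 2039-10-24 (Monday).
Applying the 3-business-day extension: 3 business days after 2039-10-24 is 2039-10-27.
2039-10-27 falls on a Thursday, which is a business day, so no adjustment is needed.
Final deadline: 2039-10-27.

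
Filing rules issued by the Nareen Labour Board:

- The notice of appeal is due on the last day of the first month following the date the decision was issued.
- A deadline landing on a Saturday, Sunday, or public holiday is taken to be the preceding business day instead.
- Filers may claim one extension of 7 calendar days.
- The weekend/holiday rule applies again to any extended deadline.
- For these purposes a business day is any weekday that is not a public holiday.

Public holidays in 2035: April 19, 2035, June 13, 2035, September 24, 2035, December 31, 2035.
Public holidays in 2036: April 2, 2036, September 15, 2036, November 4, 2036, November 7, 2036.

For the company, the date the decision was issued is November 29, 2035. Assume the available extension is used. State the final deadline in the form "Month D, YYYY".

January 4, 2036

1 month after November 29, 2035 falls in December 2035; the last day of that month is December 31, 2035.
Because December 31, 2035 is a listed holiday, the deadline becomes December 28, 2035 (Friday).
With the 7-day extension, December 28, 2035 becomes January 4, 2036.
Since January 4, 2036 is a Friday and not a holiday, the date is unchanged.
The final due date is January 4, 2036.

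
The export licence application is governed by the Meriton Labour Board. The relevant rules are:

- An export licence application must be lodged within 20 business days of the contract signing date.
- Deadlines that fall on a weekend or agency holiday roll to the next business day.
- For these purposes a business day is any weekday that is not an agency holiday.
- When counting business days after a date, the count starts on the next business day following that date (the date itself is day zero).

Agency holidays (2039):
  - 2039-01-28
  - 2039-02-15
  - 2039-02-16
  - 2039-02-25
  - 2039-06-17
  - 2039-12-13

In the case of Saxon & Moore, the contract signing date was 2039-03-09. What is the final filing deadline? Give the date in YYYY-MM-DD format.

2039-04-06

Counting 20 business days after 2039-03-09 (skipping weekends and listed holidays) reaches 2039-04-06.
2039-04-06 is a Wednesday and not a listed holiday, so it stands.
Deadline: 2039-04-06.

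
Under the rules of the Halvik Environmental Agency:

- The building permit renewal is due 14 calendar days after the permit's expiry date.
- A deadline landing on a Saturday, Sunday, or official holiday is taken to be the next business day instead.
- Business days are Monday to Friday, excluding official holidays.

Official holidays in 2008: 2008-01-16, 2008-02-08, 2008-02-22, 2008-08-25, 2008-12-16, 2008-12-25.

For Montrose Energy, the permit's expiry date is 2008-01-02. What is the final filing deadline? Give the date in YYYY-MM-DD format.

Adding 14 calendar days to 2008-01-02 gives 2008-01-16.
2008-01-16 falls on a listed holiday. Rolling to the next business day gives 2008-01-17, a Thursday.
Final deadline: 2008-01-17.

2008-01-17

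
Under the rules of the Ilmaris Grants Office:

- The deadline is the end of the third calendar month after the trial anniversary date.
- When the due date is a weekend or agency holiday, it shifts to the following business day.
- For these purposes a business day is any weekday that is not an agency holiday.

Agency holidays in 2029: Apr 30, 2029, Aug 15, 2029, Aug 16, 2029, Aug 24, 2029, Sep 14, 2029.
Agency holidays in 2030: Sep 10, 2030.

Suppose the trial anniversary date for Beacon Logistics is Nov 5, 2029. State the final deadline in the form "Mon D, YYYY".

Feb 28, 2030

3 months after Nov 5, 2029 falls in February 2030; the last day of that month is Feb 28, 2030.
Feb 28, 2030 falls on a Thursday, which is a business day, so no adjustment is needed.
Deadline: Feb 28, 2030.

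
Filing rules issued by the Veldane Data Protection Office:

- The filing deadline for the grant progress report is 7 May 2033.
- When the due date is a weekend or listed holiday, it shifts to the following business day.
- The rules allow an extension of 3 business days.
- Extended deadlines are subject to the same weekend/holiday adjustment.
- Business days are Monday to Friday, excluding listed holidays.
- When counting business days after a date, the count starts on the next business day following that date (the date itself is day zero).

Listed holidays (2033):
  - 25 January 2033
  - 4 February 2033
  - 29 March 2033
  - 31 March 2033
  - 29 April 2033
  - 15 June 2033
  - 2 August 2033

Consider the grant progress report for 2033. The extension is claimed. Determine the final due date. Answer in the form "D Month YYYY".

The statutory due date is 7 May 2033.
7 May 2033 is a Saturday, so it moves to the next business day, 9 May 2033 (Monday).
Applying the 3-business-day extension: 3 business days after 9 May 2033 is 12 May 2033.
12 May 2033 is a Thursday and not a listed holiday, so it stands.
So the filing is due 12 May 2033.

12 May 2033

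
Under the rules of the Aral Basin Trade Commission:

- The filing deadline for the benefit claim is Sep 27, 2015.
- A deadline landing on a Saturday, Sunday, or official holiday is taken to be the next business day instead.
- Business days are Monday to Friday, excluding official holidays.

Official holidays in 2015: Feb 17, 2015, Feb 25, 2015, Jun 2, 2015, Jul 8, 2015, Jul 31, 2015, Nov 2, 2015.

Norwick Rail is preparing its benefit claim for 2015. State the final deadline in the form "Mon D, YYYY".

Sep 28, 2015

The stated deadline is Sep 27, 2015.
Sep 27, 2015 is a Sunday; the next business day is Sep 28, 2015 (Monday).
Deadline: Sep 28, 2015.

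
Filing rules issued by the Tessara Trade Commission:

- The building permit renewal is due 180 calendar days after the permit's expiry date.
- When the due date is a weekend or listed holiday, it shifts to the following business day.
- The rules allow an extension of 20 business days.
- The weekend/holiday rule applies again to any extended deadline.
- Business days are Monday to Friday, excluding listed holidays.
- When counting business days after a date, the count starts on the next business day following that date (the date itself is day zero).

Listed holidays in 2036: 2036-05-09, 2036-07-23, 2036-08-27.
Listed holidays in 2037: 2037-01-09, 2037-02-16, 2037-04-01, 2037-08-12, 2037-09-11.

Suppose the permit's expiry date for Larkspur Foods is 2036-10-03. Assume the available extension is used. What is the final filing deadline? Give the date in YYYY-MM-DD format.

180 calendar days after 2036-10-03 is 2037-04-01.
Because 2037-04-01 is a listed holiday, the deadline becomes 2037-04-02 (Thursday).
The 20-business-day extension runs from 2037-04-02 to 2037-04-30.
2037-04-30 (Thursday) is already a business day.
Deadline: 2037-04-30.

2037-04-30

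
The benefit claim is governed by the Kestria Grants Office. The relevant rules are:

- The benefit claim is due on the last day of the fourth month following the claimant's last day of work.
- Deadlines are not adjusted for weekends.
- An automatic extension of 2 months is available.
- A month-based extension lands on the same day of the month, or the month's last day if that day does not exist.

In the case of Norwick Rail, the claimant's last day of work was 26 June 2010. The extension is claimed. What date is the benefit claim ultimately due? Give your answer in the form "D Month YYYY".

31 December 2010

4 months after 26 June 2010 falls in October 2010; the last day of that month is 31 October 2010.
31 October 2010 falls on a Sunday. The rules make no weekend/holiday allowance, so it remains 31 October 2010.
Add 2 months to 31 October 2010: 31 December 2010.
31 December 2010 falls on a Friday. The rules make no weekend/holiday allowance, so it remains 31 December 2010.
So the filing is due 31 December 2010.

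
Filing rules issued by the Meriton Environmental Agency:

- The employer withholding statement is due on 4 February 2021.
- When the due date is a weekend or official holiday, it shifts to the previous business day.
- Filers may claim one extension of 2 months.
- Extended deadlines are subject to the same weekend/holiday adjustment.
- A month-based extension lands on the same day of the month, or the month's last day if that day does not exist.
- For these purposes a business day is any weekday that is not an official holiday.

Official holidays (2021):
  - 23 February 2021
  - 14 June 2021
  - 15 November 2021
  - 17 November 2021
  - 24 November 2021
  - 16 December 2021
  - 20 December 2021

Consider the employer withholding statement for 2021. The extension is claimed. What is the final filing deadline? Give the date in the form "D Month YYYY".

The statutory due date is 4 February 2021.
4 February 2021 (Thursday) is already a business day.
The 2 months extension carries 4 February 2021 to 4 April 2021.
Because 4 April 2021 is a Sunday, the deadline becomes 2 April 2021 (Friday).
The final due date is 2 April 2021.

2 April 2021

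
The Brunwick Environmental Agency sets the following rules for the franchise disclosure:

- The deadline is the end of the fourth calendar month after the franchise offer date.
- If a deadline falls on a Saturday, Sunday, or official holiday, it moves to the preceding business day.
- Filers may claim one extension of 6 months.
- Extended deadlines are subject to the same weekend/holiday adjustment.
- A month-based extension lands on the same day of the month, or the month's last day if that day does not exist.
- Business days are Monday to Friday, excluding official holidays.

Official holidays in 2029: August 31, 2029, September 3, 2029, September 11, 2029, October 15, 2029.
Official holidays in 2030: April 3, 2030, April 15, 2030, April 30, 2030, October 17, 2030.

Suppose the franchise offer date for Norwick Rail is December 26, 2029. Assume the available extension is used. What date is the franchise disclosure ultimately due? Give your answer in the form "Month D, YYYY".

October 29, 2030

4 months after December 26, 2029 falls in April 2030; the last day of that month is April 30, 2030.
April 30, 2030 is a listed holiday; the preceding business day is April 29, 2030 (Monday).
The 6 months extension carries April 29, 2030 to October 29, 2030.
Since October 29, 2030 is a Tuesday and not a holiday, the date is unchanged.
The final due date is October 29, 2030.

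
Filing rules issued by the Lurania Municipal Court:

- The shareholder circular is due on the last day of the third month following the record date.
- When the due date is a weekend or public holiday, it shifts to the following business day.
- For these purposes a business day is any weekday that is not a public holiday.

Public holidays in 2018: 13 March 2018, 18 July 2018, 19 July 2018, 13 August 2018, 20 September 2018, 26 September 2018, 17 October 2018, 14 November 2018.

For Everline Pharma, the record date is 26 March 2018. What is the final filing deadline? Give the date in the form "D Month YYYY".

2 July 2018

3 months after 26 March 2018 falls in June 2018; the last day of that month is 30 June 2018.
30 June 2018 is a Saturday, so it moves to the next business day, 2 July 2018 (Monday).
Final deadline: 2 July 2018.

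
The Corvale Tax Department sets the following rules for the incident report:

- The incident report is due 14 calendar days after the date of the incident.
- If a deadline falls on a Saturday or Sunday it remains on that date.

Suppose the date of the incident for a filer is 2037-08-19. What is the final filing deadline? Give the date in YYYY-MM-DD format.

2037-09-02

Adding 14 calendar days to 2037-08-19 gives 2037-09-02.
2037-09-02 falls on a Wednesday. The rules make no weekend/holiday allowance, so it remains 2037-09-02.
The final due date is 2037-09-02.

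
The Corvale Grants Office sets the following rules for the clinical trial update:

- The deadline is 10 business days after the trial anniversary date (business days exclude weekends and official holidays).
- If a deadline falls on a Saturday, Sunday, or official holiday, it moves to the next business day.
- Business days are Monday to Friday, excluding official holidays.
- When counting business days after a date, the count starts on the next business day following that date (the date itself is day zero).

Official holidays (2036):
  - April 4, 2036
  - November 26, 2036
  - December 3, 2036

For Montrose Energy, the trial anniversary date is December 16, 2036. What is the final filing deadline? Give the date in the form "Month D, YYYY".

10 business days after December 16, 2036, excluding weekends and holidays, is December 30, 2036.
December 30, 2036 is a Tuesday and not a listed holiday, so it stands.
The final due date is December 30, 2036.

December 30, 2036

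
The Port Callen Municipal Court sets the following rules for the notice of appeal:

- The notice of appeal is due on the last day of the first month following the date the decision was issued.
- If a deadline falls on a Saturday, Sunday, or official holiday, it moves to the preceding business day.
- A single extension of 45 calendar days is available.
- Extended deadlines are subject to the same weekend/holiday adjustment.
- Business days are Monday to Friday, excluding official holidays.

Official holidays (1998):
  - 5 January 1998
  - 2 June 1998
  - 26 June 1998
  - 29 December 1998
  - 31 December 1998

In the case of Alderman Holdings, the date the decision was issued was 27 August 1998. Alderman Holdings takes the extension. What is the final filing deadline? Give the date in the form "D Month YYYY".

13 November 1998

1 month after 27 August 1998 is September 1998; that month ends on 30 September 1998.
30 September 1998 is a Wednesday and not a listed holiday, so it stands.
The 45-calendar-day extension moves the deadline from 30 September 1998 to 14 November 1998.
14 November 1998 falls on a Saturday. Rolling to the preceding business day gives 13 November 1998, a Friday.
The final due date is 13 November 1998.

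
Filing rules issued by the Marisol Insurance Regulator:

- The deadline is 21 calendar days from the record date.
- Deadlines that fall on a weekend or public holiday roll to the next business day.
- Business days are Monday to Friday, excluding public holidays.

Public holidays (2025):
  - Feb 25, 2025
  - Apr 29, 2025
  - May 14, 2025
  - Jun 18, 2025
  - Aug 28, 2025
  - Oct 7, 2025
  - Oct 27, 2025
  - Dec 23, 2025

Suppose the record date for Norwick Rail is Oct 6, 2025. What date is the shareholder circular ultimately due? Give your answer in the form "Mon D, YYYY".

Oct 28, 2025

21 calendar days after Oct 6, 2025 is Oct 27, 2025.
Because Oct 27, 2025 is a listed holiday, the deadline becomes Oct 28, 2025 (Tuesday).
Final deadline: Oct 28, 2025.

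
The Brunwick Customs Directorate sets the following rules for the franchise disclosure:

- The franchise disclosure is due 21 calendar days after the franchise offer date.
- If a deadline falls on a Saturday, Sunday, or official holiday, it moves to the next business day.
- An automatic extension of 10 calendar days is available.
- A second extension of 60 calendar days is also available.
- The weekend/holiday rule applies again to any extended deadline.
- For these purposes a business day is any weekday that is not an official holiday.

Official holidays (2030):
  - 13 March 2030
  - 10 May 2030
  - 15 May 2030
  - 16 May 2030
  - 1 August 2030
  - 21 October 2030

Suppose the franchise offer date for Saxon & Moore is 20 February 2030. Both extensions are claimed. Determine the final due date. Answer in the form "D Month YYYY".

24 May 2030

Trigger date 20 February 2030 + 21 calendar days = 13 March 2030.
13 March 2030 is a listed holiday; the next business day is 14 March 2030 (Thursday).
Applying the 10-calendar-day extension: 14 March 2030 + 10 days = 24 March 2030.
24 March 2030 falls on a Sunday. Rolling to the next business day gives 25 March 2030, a Monday.
With the 60-day extension, 25 March 2030 becomes 24 May 2030.
24 May 2030 (Friday) is already a business day.
So the filing is due 24 May 2030.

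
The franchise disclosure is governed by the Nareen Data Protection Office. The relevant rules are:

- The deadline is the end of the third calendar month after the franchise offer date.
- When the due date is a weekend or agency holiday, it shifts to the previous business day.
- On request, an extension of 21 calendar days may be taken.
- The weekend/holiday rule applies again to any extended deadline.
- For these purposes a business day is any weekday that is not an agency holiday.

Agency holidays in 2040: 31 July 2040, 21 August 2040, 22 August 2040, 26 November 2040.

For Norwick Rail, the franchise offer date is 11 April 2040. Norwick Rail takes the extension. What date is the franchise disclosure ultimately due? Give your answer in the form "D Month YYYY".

20 August 2040

3 months after 11 April 2040 is July 2040; that month ends on 31 July 2040.
31 July 2040 is a listed holiday, so it moves to the preceding business day, 30 July 2040 (Monday).
The 21-calendar-day extension moves the deadline from 30 July 2040 to 20 August 2040.
Since 20 August 2040 is a Monday and not a holiday, the date is unchanged.
The final due date is 20 August 2040.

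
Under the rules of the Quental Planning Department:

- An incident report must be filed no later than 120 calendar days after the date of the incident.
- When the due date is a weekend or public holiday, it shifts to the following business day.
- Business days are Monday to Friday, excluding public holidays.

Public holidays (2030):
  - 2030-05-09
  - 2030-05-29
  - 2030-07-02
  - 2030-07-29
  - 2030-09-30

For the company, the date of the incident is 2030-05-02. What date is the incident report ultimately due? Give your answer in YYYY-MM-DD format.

Adding 120 calendar days to 2030-05-02 gives 2030-08-30.
2030-08-30 (Friday) is already a business day.
So the filing is due 2030-08-30.

2030-08-30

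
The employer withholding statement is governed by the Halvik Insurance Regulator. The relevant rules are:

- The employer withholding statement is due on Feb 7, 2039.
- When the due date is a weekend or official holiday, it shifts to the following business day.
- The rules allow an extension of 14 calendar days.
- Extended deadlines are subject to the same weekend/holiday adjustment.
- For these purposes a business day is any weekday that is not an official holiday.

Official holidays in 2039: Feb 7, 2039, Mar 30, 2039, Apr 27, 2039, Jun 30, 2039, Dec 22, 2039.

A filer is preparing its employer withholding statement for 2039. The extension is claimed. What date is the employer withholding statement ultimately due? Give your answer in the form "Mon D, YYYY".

Start from the fixed due date, Feb 7, 2039.
Because Feb 7, 2039 is a listed holiday, the deadline becomes Feb 8, 2039 (Tuesday).
With the 14-day extension, Feb 8, 2039 becomes Feb 22, 2039.
Feb 22, 2039 falls on a Tuesday, which is a business day, so no adjustment is needed.
Final deadline: Feb 22, 2039.

Feb 22, 2039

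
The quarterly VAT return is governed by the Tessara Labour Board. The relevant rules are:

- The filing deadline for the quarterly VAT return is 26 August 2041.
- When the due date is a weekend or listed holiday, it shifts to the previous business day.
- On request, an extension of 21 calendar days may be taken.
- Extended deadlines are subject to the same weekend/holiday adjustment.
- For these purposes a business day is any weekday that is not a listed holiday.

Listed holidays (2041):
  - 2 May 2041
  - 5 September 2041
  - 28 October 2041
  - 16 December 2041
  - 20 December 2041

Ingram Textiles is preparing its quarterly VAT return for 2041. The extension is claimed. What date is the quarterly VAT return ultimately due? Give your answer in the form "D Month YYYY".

The stated deadline is 26 August 2041.
Since 26 August 2041 is a Monday and not a holiday, the date is unchanged.
The 21-calendar-day extension moves the deadline from 26 August 2041 to 16 September 2041.
16 September 2041 falls on a Monday, which is a business day, so no adjustment is needed.
The final due date is 16 September 2041.

16 September 2041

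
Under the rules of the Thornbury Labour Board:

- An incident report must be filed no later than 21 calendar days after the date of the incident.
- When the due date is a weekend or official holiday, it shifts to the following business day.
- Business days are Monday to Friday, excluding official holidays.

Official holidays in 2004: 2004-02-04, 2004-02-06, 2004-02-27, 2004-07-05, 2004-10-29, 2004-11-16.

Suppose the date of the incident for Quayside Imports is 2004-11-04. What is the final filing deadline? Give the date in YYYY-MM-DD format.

2004-11-25

Adding 21 calendar days to 2004-11-04 gives 2004-11-25.
2004-11-25 falls on a Thursday, which is a business day, so no adjustment is needed.
Deadline: 2004-11-25.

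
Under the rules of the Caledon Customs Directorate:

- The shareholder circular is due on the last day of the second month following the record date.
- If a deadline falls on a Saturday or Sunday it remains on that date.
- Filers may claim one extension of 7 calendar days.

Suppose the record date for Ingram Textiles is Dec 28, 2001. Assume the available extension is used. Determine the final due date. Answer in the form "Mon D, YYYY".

2 months after Dec 28, 2001 is February 2002; that month ends on Feb 28, 2002.
Feb 28, 2002 falls on a Thursday. The rules make no weekend/holiday allowance, so it remains Feb 28, 2002.
Applying the 7-calendar-day extension: Feb 28, 2002 + 7 days = Mar 7, 2002.
Mar 7, 2002 is a Thursday; no weekend or holiday adjustment applies.
Final deadline: Mar 7, 2002.

Mar 7, 2002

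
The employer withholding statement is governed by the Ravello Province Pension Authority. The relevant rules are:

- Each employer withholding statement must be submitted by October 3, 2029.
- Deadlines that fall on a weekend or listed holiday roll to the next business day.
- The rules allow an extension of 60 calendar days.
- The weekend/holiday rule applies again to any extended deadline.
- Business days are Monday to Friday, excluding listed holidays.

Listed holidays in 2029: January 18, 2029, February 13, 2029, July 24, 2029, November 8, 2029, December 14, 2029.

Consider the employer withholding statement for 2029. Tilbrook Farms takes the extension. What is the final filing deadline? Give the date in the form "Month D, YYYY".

The stated deadline is October 3, 2029.
Since October 3, 2029 is a Wednesday and not a holiday, the date is unchanged.
Add the 60 calendar-day extension to October 3, 2029: December 2, 2029.
December 2, 2029 is a Sunday; the next business day is December 3, 2029 (Monday).
So the filing is due December 3, 2029.

December 3, 2029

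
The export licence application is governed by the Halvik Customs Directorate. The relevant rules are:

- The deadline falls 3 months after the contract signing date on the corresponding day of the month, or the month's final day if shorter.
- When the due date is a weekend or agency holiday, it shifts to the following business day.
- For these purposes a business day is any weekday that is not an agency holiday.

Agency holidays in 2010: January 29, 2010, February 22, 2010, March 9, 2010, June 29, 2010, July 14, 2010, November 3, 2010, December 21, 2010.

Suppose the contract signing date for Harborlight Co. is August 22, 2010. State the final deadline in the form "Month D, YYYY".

3 months from August 22, 2010 is November 22, 2010.
November 22, 2010 (Monday) is already a business day.
Deadline: November 22, 2010.

November 22, 2010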